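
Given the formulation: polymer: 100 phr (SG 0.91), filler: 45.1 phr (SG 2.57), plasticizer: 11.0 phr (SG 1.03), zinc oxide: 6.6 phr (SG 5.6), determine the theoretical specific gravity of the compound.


Sum of weights = 162.7
Volume contributions:
  polymer: 100/0.91 = 109.8901
  filler: 45.1/2.57 = 17.5486
  plasticizer: 11.0/1.03 = 10.6796
  zinc oxide: 6.6/5.6 = 1.1786
Sum of volumes = 139.2969
SG = 162.7 / 139.2969 = 1.168

SG = 1.168


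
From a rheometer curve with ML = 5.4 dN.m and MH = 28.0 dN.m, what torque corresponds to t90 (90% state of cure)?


M90 = ML + 0.9 * (MH - ML)
M90 = 5.4 + 0.9 * (28.0 - 5.4)
M90 = 5.4 + 0.9 * 22.6
M90 = 25.74 dN.m

25.74 dN.m


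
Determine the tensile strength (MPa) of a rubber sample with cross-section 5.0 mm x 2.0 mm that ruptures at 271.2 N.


Area = width * thickness = 5.0 * 2.0 = 10.0 mm^2
TS = force / area = 271.2 / 10.0 = 27.12 MPa

27.12 MPa


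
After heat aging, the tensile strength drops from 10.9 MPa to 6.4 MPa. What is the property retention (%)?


Retention = aged / original * 100
= 6.4 / 10.9 * 100
= 58.7%

58.7%


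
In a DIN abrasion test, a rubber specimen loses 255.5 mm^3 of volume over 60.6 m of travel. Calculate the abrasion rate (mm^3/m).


Rate = volume_loss / distance
= 255.5 / 60.6
= 4.216 mm^3/m

4.216 mm^3/m


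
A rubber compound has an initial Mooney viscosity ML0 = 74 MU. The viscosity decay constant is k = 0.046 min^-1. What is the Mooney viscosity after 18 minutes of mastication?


ML = ML0 * exp(-k * t)
ML = 74 * exp(-0.046 * 18)
ML = 74 * 0.4369
ML = 32.33 MU

32.33 MU


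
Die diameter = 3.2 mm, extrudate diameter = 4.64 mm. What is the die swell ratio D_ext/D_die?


Die swell ratio = D_extrudate / D_die
= 4.64 / 3.2
= 1.45

Die swell = 1.45


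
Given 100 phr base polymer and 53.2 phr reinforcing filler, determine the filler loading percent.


Filler % = filler / (rubber + filler) * 100
= 53.2 / (100 + 53.2) * 100
= 53.2 / 153.2 * 100
= 34.73%

34.73%


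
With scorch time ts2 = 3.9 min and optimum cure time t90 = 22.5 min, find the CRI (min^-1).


CRI = 100 / (t90 - ts2)
= 100 / (22.5 - 3.9)
= 100 / 18.6
= 5.38 min^-1

5.38 min^-1


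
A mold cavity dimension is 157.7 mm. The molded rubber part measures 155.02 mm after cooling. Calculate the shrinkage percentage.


Shrinkage = (mold - part) / mold * 100
= (157.7 - 155.02) / 157.7 * 100
= 2.68 / 157.7 * 100
= 1.7%

1.7%


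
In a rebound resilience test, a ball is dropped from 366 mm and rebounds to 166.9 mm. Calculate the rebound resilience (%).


Resilience = h_rebound / h_drop * 100
= 166.9 / 366 * 100
= 45.6%

45.6%


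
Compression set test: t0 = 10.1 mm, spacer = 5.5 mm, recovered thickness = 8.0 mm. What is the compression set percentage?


CS = (t0 - recovered) / (t0 - ts) * 100
= (10.1 - 8.0) / (10.1 - 5.5) * 100
= 2.1 / 4.6 * 100
= 45.7%

45.7%


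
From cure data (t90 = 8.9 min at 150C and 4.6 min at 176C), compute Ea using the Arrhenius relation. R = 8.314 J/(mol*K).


T1 = 423.15 K, T2 = 449.15 K
1/T1 - 1/T2 = 1.3680e-04
ln(t1/t2) = ln(8.9/4.6) = 0.6600
Ea = 8.314 * 0.6600 / 1.3680e-04 = 40110.9593 J/mol
Ea = 40.11 kJ/mol

40.11 kJ/mol


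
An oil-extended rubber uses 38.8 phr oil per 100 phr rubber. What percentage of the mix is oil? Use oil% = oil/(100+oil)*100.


Oil % = oil / (100 + oil) * 100
= 38.8 / (100 + 38.8) * 100
= 38.8 / 138.8 * 100
= 27.95%

27.95%


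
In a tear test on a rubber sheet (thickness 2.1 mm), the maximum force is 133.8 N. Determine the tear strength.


Tear strength = force / thickness
= 133.8 / 2.1
= 63.71 N/mm

63.71 N/mm


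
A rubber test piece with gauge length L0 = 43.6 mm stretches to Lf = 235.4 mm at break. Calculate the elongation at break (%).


Elongation = (Lf - L0) / L0 * 100
= (235.4 - 43.6) / 43.6 * 100
= 191.8 / 43.6 * 100
= 439.9%

439.9%


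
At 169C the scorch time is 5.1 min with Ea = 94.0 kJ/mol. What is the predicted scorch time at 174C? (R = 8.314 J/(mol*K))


Convert temperatures: T1 = 169 + 273.15 = 442.15 K, T2 = 174 + 273.15 = 447.15 K
ts2_new = 5.1 * exp(94000 / 8.314 * (1/447.15 - 1/442.15))
1/T2 - 1/T1 = -2.5290e-05
ts2_new = 3.83 min

3.83 min


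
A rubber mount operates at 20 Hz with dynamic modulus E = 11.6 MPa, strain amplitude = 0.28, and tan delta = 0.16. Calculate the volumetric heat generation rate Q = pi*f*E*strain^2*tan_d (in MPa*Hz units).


Q = pi * f * E * strain^2 * tan_d
= pi * 20 * 11.6 * 0.28^2 * 0.16
= pi * 20 * 11.6 * 0.0784 * 0.16
= 9.1427

Q = 9.1427


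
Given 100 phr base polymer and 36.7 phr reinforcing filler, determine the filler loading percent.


Filler % = filler / (rubber + filler) * 100
= 36.7 / (100 + 36.7) * 100
= 36.7 / 136.7 * 100
= 26.85%

26.85%


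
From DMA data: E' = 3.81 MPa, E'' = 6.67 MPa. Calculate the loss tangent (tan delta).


tan delta = E'' / E'
= 6.67 / 3.81
= 1.7507

tan delta = 1.7507


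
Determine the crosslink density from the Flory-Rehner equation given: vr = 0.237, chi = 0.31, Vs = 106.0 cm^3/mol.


ln(1 - vr) = ln(1 - 0.237) = -0.2705
Numerator = -((-0.2705) + 0.237 + 0.31 * 0.237^2) = 0.0161
Denominator = 106.0 * (0.237^(1/3) - 0.237/2) = 53.0367
nu = 0.0161 / 53.0367 = 3.0328e-04 mol/cm^3

3.0328e-04 mol/cm^3


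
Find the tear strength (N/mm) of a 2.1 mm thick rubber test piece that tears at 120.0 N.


Tear strength = force / thickness
= 120.0 / 2.1
= 57.14 N/mm

57.14 N/mm


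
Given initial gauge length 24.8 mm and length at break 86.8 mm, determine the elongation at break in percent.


Elongation = (Lf - L0) / L0 * 100
= (86.8 - 24.8) / 24.8 * 100
= 62.0 / 24.8 * 100
= 250.0%

250.0%


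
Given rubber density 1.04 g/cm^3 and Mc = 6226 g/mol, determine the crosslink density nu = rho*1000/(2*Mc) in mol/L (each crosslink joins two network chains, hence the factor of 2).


nu = rho * 1000 / (2 * Mc)
nu = 1.04 * 1000 / (2 * 6226)
nu = 1040.0 / 12452
nu = 0.0835 mol/L

0.0835 mol/L


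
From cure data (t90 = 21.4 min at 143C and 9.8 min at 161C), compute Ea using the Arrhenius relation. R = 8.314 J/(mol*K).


T1 = 416.15 K, T2 = 434.15 K
1/T1 - 1/T2 = 9.9628e-05
ln(t1/t2) = ln(21.4/9.8) = 0.7810
Ea = 8.314 * 0.7810 / 9.9628e-05 = 65175.2942 J/mol
Ea = 65.18 kJ/mol

65.18 kJ/mol


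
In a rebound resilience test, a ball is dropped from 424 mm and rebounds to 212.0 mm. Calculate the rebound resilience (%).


Resilience = h_rebound / h_drop * 100
= 212.0 / 424 * 100
= 50.0%

50.0%


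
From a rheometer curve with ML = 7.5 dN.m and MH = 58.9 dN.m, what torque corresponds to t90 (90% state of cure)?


M90 = ML + 0.9 * (MH - ML)
M90 = 7.5 + 0.9 * (58.9 - 7.5)
M90 = 7.5 + 0.9 * 51.4
M90 = 53.76 dN.m

53.76 dN.m


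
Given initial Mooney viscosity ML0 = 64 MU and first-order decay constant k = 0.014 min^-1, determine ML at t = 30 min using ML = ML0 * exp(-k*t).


ML = ML0 * exp(-k * t)
ML = 64 * exp(-0.014 * 30)
ML = 64 * 0.6570
ML = 42.05 MU

42.05 MU


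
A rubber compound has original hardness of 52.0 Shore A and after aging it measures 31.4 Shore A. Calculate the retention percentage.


Retention = aged / original * 100
= 31.4 / 52.0 * 100
= 60.4%

60.4%


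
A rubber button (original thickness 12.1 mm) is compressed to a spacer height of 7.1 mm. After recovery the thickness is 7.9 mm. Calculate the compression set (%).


CS = (t0 - recovered) / (t0 - ts) * 100
= (12.1 - 7.9) / (12.1 - 7.1) * 100
= 4.2 / 5.0 * 100
= 84.0%

84.0%


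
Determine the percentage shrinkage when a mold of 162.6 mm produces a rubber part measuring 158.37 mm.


Shrinkage = (mold - part) / mold * 100
= (162.6 - 158.37) / 162.6 * 100
= 4.23 / 162.6 * 100
= 2.6%

2.6%


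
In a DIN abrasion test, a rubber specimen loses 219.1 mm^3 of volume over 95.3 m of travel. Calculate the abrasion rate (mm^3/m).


Rate = volume_loss / distance
= 219.1 / 95.3
= 2.299 mm^3/m

2.299 mm^3/m


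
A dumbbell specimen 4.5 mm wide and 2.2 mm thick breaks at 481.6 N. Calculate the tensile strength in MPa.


Area = width * thickness = 4.5 * 2.2 = 9.9 mm^2
TS = force / area = 481.6 / 9.9 = 48.65 MPa

48.65 MPa


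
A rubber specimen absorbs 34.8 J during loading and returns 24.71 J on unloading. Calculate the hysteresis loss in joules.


Hysteresis loss = loading - unloading
= 34.8 - 24.71
= 10.09 J

10.09 J


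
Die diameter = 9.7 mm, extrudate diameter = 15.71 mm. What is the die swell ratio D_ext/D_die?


Die swell ratio = D_extrudate / D_die
= 15.71 / 9.7
= 1.62

Die swell = 1.62


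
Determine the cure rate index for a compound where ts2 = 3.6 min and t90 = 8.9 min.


CRI = 100 / (t90 - ts2)
= 100 / (8.9 - 3.6)
= 100 / 5.3
= 18.87 min^-1

18.87 min^-1


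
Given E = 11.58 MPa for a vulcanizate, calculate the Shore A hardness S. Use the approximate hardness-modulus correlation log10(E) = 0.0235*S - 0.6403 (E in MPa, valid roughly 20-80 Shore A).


log10(E) = 0.0235*S - 0.6403  =>  S = (log10(E) + 0.6403) / 0.0235
log10(11.58) = 1.063709
S = (1.063709 + 0.6403) / 0.0235 = 1.704009 / 0.0235
S = 72.5

Shore A = 72.5


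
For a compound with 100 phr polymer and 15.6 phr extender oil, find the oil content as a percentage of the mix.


Oil % = oil / (100 + oil) * 100
= 15.6 / (100 + 15.6) * 100
= 15.6 / 115.6 * 100
= 13.49%

13.49%


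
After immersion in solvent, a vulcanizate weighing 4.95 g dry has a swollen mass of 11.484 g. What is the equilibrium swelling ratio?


Q = W_swollen / W_dry
Q = 11.484 / 4.95
Q = 2.32

Q = 2.32


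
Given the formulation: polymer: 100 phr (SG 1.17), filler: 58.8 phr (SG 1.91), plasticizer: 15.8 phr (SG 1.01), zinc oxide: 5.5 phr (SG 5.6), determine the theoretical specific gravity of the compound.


Sum of weights = 180.1
Volume contributions:
  polymer: 100/1.17 = 85.4701
  filler: 58.8/1.91 = 30.7853
  plasticizer: 15.8/1.01 = 15.6436
  zinc oxide: 5.5/5.6 = 0.9821
Sum of volumes = 132.8811
SG = 180.1 / 132.8811 = 1.355

SG = 1.355


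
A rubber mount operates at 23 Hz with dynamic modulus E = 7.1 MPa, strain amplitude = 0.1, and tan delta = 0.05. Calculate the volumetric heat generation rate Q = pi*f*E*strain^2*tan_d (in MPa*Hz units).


Q = pi * f * E * strain^2 * tan_d
= pi * 23 * 7.1 * 0.1^2 * 0.05
= pi * 23 * 7.1 * 0.0100 * 0.05
= 0.2565

Q = 0.2565


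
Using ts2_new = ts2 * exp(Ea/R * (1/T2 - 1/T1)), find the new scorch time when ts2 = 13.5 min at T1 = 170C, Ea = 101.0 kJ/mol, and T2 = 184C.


Convert temperatures: T1 = 170 + 273.15 = 443.15 K, T2 = 184 + 273.15 = 457.15 K
ts2_new = 13.5 * exp(101000 / 8.314 * (1/457.15 - 1/443.15))
1/T2 - 1/T1 = -6.9106e-05
ts2_new = 5.83 min

5.83 min


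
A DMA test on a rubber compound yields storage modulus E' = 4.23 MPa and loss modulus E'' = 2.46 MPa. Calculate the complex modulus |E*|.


|E*| = sqrt(E'^2 + E''^2)
= sqrt(4.23^2 + 2.46^2)
= sqrt(17.8929 + 6.0516)
= 4.893 MPa

4.893 MPa


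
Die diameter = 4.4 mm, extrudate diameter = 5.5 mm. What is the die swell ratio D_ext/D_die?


Die swell ratio = D_extrudate / D_die
= 5.5 / 4.4
= 1.25

Die swell = 1.25


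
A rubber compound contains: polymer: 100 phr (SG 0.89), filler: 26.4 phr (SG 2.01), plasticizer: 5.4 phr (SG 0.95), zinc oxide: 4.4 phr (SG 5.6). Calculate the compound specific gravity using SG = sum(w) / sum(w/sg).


Sum of weights = 136.2
Volume contributions:
  polymer: 100/0.89 = 112.3596
  filler: 26.4/2.01 = 13.1343
  plasticizer: 5.4/0.95 = 5.6842
  zinc oxide: 4.4/5.6 = 0.7857
Sum of volumes = 131.9638
SG = 136.2 / 131.9638 = 1.032

SG = 1.032


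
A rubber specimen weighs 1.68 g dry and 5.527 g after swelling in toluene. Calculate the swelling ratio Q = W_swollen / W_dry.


Q = W_swollen / W_dry
Q = 5.527 / 1.68
Q = 3.29

Q = 3.29


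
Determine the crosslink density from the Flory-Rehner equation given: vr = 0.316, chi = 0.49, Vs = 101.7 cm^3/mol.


ln(1 - vr) = ln(1 - 0.316) = -0.3798
Numerator = -((-0.3798) + 0.316 + 0.49 * 0.316^2) = 0.0149
Denominator = 101.7 * (0.316^(1/3) - 0.316/2) = 53.2022
nu = 0.0149 / 53.2022 = 2.7946e-04 mol/cm^3

2.7946e-04 mol/cm^3


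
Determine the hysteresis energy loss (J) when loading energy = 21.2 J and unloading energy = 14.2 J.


Hysteresis loss = loading - unloading
= 21.2 - 14.2
= 7.0 J

7.0 J


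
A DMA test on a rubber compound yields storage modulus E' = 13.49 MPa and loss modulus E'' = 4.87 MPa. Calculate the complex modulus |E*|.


|E*| = sqrt(E'^2 + E''^2)
= sqrt(13.49^2 + 4.87^2)
= sqrt(181.9801 + 23.7169)
= 14.342 MPa

14.342 MPa


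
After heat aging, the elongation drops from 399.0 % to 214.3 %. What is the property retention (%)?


Retention = aged / original * 100
= 214.3 / 399.0 * 100
= 53.7%

53.7%


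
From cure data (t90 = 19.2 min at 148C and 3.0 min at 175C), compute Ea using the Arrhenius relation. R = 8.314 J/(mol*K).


T1 = 421.15 K, T2 = 448.15 K
1/T1 - 1/T2 = 1.4306e-04
ln(t1/t2) = ln(19.2/3.0) = 1.8563
Ea = 8.314 * 1.8563 / 1.4306e-04 = 107883.2836 J/mol
Ea = 107.88 kJ/mol

107.88 kJ/mol


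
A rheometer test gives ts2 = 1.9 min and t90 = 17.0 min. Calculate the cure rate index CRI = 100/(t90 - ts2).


CRI = 100 / (t90 - ts2)
= 100 / (17.0 - 1.9)
= 100 / 15.1
= 6.62 min^-1

6.62 min^-1


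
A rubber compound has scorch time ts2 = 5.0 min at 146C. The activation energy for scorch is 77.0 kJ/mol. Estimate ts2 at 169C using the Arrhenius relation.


Convert temperatures: T1 = 146 + 273.15 = 419.15 K, T2 = 169 + 273.15 = 442.15 K
ts2_new = 5.0 * exp(77000 / 8.314 * (1/442.15 - 1/419.15))
1/T2 - 1/T1 = -1.2410e-04
ts2_new = 1.58 min

1.58 min


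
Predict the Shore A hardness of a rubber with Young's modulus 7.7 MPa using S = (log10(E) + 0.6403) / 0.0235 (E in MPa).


log10(E) = 0.0235*S - 0.6403  =>  S = (log10(E) + 0.6403) / 0.0235
log10(7.7) = 0.886491
S = (0.886491 + 0.6403) / 0.0235 = 1.526791 / 0.0235
S = 65.0

Shore A = 65.0


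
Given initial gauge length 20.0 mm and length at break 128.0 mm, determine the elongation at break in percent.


Elongation = (Lf - L0) / L0 * 100
= (128.0 - 20.0) / 20.0 * 100
= 108.0 / 20.0 * 100
= 540.0%

540.0%


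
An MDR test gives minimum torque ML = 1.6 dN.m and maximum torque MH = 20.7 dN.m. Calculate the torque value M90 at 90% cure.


M90 = ML + 0.9 * (MH - ML)
M90 = 1.6 + 0.9 * (20.7 - 1.6)
M90 = 1.6 + 0.9 * 19.1
M90 = 18.79 dN.m

18.79 dN.m


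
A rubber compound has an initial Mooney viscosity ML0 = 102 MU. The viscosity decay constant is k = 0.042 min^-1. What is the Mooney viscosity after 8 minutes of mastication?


ML = ML0 * exp(-k * t)
ML = 102 * exp(-0.042 * 8)
ML = 102 * 0.7146
ML = 72.89 MU

72.89 MU


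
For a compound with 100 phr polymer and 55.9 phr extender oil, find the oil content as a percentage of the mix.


Oil % = oil / (100 + oil) * 100
= 55.9 / (100 + 55.9) * 100
= 55.9 / 155.9 * 100
= 35.86%

35.86%


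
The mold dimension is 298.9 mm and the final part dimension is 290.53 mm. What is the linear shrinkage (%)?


Shrinkage = (mold - part) / mold * 100
= (298.9 - 290.53) / 298.9 * 100
= 8.37 / 298.9 * 100
= 2.8%

2.8%


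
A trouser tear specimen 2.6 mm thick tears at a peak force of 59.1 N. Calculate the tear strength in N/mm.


Tear strength = force / thickness
= 59.1 / 2.6
= 22.73 N/mm

22.73 N/mm


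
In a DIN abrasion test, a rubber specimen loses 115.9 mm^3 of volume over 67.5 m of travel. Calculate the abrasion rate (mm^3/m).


Rate = volume_loss / distance
= 115.9 / 67.5
= 1.717 mm^3/m

1.717 mm^3/m


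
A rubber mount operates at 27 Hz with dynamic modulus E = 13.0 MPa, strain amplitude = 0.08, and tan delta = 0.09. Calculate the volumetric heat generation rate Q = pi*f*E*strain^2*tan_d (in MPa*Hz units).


Q = pi * f * E * strain^2 * tan_d
= pi * 27 * 13.0 * 0.08^2 * 0.09
= pi * 27 * 13.0 * 0.0064 * 0.09
= 0.6352

Q = 0.6352


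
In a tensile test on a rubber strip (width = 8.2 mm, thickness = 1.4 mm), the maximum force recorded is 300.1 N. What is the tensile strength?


Area = width * thickness = 8.2 * 1.4 = 11.48 mm^2
TS = force / area = 300.1 / 11.48 = 26.14 MPa

26.14 MPa


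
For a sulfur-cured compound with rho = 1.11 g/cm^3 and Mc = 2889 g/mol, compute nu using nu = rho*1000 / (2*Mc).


nu = rho * 1000 / (2 * Mc)
nu = 1.11 * 1000 / (2 * 2889)
nu = 1110.0 / 5778
nu = 0.1921 mol/L

0.1921 mol/L


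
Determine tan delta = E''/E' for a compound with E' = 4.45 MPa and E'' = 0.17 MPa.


tan delta = E'' / E'
= 0.17 / 4.45
= 0.0382

tan delta = 0.0382


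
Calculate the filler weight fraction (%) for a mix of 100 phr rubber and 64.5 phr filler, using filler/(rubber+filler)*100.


Filler % = filler / (rubber + filler) * 100
= 64.5 / (100 + 64.5) * 100
= 64.5 / 164.5 * 100
= 39.21%

39.21%


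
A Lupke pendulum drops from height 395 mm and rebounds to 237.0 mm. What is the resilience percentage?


Resilience = h_rebound / h_drop * 100
= 237.0 / 395 * 100
= 60.0%

60.0%


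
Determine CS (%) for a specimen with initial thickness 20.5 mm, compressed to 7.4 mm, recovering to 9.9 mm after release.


CS = (t0 - recovered) / (t0 - ts) * 100
= (20.5 - 9.9) / (20.5 - 7.4) * 100
= 10.6 / 13.1 * 100
= 80.9%

80.9%


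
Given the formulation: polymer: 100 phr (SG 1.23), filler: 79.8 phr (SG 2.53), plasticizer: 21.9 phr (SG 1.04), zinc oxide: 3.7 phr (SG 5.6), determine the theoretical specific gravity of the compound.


Sum of weights = 205.4
Volume contributions:
  polymer: 100/1.23 = 81.3008
  filler: 79.8/2.53 = 31.5415
  plasticizer: 21.9/1.04 = 21.0577
  zinc oxide: 3.7/5.6 = 0.6607
Sum of volumes = 134.5607
SG = 205.4 / 134.5607 = 1.526

SG = 1.526


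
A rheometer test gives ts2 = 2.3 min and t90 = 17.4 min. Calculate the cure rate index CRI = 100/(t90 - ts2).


CRI = 100 / (t90 - ts2)
= 100 / (17.4 - 2.3)
= 100 / 15.1
= 6.62 min^-1

6.62 min^-1


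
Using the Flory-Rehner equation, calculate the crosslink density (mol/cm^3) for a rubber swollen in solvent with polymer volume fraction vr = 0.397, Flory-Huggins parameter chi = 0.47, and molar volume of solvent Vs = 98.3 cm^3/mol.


ln(1 - vr) = ln(1 - 0.397) = -0.5058
Numerator = -((-0.5058) + 0.397 + 0.47 * 0.397^2) = 0.0348
Denominator = 98.3 * (0.397^(1/3) - 0.397/2) = 52.7340
nu = 0.0348 / 52.7340 = 6.5919e-04 mol/cm^3

6.5919e-04 mol/cm^3


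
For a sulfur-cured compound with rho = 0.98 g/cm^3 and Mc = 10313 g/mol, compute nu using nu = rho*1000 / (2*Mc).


nu = rho * 1000 / (2 * Mc)
nu = 0.98 * 1000 / (2 * 10313)
nu = 980.0 / 20626
nu = 0.0475 mol/L

0.0475 mol/L


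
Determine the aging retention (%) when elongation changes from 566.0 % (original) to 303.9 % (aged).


Retention = aged / original * 100
= 303.9 / 566.0 * 100
= 53.7%

53.7%


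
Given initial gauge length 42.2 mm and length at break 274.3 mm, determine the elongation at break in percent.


Elongation = (Lf - L0) / L0 * 100
= (274.3 - 42.2) / 42.2 * 100
= 232.1 / 42.2 * 100
= 550.0%

550.0%


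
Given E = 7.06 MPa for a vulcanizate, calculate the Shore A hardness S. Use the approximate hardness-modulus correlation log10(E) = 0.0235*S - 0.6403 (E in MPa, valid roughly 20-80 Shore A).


log10(E) = 0.0235*S - 0.6403  =>  S = (log10(E) + 0.6403) / 0.0235
log10(7.06) = 0.848805
S = (0.848805 + 0.6403) / 0.0235 = 1.489105 / 0.0235
S = 63.4

Shore A = 63.4


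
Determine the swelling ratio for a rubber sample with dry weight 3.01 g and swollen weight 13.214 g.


Q = W_swollen / W_dry
Q = 13.214 / 3.01
Q = 4.39

Q = 4.39


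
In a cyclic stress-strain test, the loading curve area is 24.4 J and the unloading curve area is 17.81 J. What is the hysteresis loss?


Hysteresis loss = loading - unloading
= 24.4 - 17.81
= 6.59 J

6.59 J


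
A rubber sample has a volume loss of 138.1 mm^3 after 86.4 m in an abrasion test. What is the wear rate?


Rate = volume_loss / distance
= 138.1 / 86.4
= 1.598 mm^3/m

1.598 mm^3/m


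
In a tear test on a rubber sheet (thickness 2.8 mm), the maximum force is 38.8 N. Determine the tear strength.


Tear strength = force / thickness
= 38.8 / 2.8
= 13.86 N/mm

13.86 N/mm


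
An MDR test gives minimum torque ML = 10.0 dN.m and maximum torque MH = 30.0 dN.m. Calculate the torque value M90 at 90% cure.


M90 = ML + 0.9 * (MH - ML)
M90 = 10.0 + 0.9 * (30.0 - 10.0)
M90 = 10.0 + 0.9 * 20.0
M90 = 28.0 dN.m

28.0 dN.m


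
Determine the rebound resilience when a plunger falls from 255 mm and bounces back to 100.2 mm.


Resilience = h_rebound / h_drop * 100
= 100.2 / 255 * 100
= 39.3%

39.3%


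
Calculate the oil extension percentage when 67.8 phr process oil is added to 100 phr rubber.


Oil % = oil / (100 + oil) * 100
= 67.8 / (100 + 67.8) * 100
= 67.8 / 167.8 * 100
= 40.41%

40.41%


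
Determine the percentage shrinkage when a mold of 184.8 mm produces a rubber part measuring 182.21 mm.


Shrinkage = (mold - part) / mold * 100
= (184.8 - 182.21) / 184.8 * 100
= 2.59 / 184.8 * 100
= 1.4%

1.4%


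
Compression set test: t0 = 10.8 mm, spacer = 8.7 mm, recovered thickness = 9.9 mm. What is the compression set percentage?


CS = (t0 - recovered) / (t0 - ts) * 100
= (10.8 - 9.9) / (10.8 - 8.7) * 100
= 0.9 / 2.1 * 100
= 42.9%

42.9%


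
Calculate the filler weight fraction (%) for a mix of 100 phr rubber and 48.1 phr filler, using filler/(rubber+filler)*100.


Filler % = filler / (rubber + filler) * 100
= 48.1 / (100 + 48.1) * 100
= 48.1 / 148.1 * 100
= 32.48%

32.48%


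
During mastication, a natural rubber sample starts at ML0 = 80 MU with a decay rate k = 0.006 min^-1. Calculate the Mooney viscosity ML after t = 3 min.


ML = ML0 * exp(-k * t)
ML = 80 * exp(-0.006 * 3)
ML = 80 * 0.9822
ML = 78.57 MU

78.57 MU


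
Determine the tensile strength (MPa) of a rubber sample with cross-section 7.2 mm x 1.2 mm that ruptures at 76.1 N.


Area = width * thickness = 7.2 * 1.2 = 8.64 mm^2
TS = force / area = 76.1 / 8.64 = 8.81 MPa

8.81 MPa


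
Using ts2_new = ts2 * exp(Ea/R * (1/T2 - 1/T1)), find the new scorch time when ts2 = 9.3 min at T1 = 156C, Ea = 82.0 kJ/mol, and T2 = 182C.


Convert temperatures: T1 = 156 + 273.15 = 429.15 K, T2 = 182 + 273.15 = 455.15 K
ts2_new = 9.3 * exp(82000 / 8.314 * (1/455.15 - 1/429.15))
1/T2 - 1/T1 = -1.3311e-04
ts2_new = 2.5 min

2.5 min


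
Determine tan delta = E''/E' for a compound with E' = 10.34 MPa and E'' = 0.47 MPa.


tan delta = E'' / E'
= 0.47 / 10.34
= 0.0455

tan delta = 0.0455


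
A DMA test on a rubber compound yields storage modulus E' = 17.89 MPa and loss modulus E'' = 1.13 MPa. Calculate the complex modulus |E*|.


|E*| = sqrt(E'^2 + E''^2)
= sqrt(17.89^2 + 1.13^2)
= sqrt(320.0521 + 1.2769)
= 17.926 MPa

17.926 MPa


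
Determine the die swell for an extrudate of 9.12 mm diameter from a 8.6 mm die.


Die swell ratio = D_extrudate / D_die
= 9.12 / 8.6
= 1.06

Die swell = 1.06


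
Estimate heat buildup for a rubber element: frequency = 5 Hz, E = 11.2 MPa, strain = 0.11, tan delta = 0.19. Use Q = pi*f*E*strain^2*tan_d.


Q = pi * f * E * strain^2 * tan_d
= pi * 5 * 11.2 * 0.11^2 * 0.19
= pi * 5 * 11.2 * 0.0121 * 0.19
= 0.4045

Q = 0.4045


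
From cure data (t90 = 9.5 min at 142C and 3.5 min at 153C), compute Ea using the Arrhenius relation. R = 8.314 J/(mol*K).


T1 = 415.15 K, T2 = 426.15 K
1/T1 - 1/T2 = 6.2176e-05
ln(t1/t2) = ln(9.5/3.5) = 0.9985
Ea = 8.314 * 0.9985 / 6.2176e-05 = 133519.7402 J/mol
Ea = 133.52 kJ/mol

133.52 kJ/mol


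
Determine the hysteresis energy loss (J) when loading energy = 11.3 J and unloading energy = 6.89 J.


Hysteresis loss = loading - unloading
= 11.3 - 6.89
= 4.41 J

4.41 J


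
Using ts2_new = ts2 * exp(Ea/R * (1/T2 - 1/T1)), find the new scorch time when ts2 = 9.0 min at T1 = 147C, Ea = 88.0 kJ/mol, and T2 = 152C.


Convert temperatures: T1 = 147 + 273.15 = 420.15 K, T2 = 152 + 273.15 = 425.15 K
ts2_new = 9.0 * exp(88000 / 8.314 * (1/425.15 - 1/420.15))
1/T2 - 1/T1 = -2.7991e-05
ts2_new = 6.69 min

6.69 min


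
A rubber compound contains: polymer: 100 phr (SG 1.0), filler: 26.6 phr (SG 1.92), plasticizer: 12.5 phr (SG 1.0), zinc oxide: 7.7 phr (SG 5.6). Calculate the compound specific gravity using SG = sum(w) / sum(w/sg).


Sum of weights = 146.8
Volume contributions:
  polymer: 100/1.0 = 100.0000
  filler: 26.6/1.92 = 13.8542
  plasticizer: 12.5/1.0 = 12.5000
  zinc oxide: 7.7/5.6 = 1.3750
Sum of volumes = 127.7292
SG = 146.8 / 127.7292 = 1.149

SG = 1.149


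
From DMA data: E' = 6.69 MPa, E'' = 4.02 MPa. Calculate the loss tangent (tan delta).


tan delta = E'' / E'
= 4.02 / 6.69
= 0.6009

tan delta = 0.6009


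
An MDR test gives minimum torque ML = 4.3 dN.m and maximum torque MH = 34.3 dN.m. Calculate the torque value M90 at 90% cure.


M90 = ML + 0.9 * (MH - ML)
M90 = 4.3 + 0.9 * (34.3 - 4.3)
M90 = 4.3 + 0.9 * 30.0
M90 = 31.3 dN.m

31.3 dN.m


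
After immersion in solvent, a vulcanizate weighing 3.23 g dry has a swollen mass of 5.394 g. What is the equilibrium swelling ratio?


Q = W_swollen / W_dry
Q = 5.394 / 3.23
Q = 1.67

Q = 1.67


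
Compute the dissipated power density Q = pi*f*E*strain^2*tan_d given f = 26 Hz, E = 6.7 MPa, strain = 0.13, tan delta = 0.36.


Q = pi * f * E * strain^2 * tan_d
= pi * 26 * 6.7 * 0.13^2 * 0.36
= pi * 26 * 6.7 * 0.0169 * 0.36
= 3.3296

Q = 3.3296


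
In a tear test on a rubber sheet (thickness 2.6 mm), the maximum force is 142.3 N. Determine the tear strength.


Tear strength = force / thickness
= 142.3 / 2.6
= 54.73 N/mm

54.73 N/mm


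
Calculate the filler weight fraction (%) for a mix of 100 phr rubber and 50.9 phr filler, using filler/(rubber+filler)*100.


Filler % = filler / (rubber + filler) * 100
= 50.9 / (100 + 50.9) * 100
= 50.9 / 150.9 * 100
= 33.73%

33.73%


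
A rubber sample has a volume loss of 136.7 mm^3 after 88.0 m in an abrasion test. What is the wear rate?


Rate = volume_loss / distance
= 136.7 / 88.0
= 1.553 mm^3/m

1.553 mm^3/m


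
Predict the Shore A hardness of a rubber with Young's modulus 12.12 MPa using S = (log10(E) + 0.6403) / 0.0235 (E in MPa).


log10(E) = 0.0235*S - 0.6403  =>  S = (log10(E) + 0.6403) / 0.0235
log10(12.12) = 1.083503
S = (1.083503 + 0.6403) / 0.0235 = 1.723803 / 0.0235
S = 73.4

Shore A = 73.4


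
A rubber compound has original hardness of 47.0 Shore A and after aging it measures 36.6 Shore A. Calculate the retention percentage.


Retention = aged / original * 100
= 36.6 / 47.0 * 100
= 77.9%

77.9%


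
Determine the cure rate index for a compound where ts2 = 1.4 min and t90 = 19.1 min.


CRI = 100 / (t90 - ts2)
= 100 / (19.1 - 1.4)
= 100 / 17.7
= 5.65 min^-1

5.65 min^-1


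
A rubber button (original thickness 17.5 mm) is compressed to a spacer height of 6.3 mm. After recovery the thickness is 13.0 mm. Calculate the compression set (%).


CS = (t0 - recovered) / (t0 - ts) * 100
= (17.5 - 13.0) / (17.5 - 6.3) * 100
= 4.5 / 11.2 * 100
= 40.2%

40.2%


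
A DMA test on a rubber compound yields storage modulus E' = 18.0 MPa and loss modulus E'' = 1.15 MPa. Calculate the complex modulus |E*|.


|E*| = sqrt(E'^2 + E''^2)
= sqrt(18.0^2 + 1.15^2)
= sqrt(324.0000 + 1.3225)
= 18.037 MPa

18.037 MPa


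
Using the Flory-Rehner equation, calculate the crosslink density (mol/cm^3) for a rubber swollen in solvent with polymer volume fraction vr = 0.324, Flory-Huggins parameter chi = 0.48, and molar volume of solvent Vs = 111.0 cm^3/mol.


ln(1 - vr) = ln(1 - 0.324) = -0.3916
Numerator = -((-0.3916) + 0.324 + 0.48 * 0.324^2) = 0.0172
Denominator = 111.0 * (0.324^(1/3) - 0.324/2) = 58.2560
nu = 0.0172 / 58.2560 = 2.9480e-04 mol/cm^3

2.9480e-04 mol/cm^3


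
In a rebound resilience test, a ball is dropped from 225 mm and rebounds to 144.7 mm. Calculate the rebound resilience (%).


Resilience = h_rebound / h_drop * 100
= 144.7 / 225 * 100
= 64.3%

64.3%


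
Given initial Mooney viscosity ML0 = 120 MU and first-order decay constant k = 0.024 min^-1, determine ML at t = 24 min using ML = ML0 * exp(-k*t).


ML = ML0 * exp(-k * t)
ML = 120 * exp(-0.024 * 24)
ML = 120 * 0.5621
ML = 67.46 MU

67.46 MU


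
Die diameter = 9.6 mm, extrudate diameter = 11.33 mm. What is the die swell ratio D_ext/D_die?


Die swell ratio = D_extrudate / D_die
= 11.33 / 9.6
= 1.18

Die swell = 1.18


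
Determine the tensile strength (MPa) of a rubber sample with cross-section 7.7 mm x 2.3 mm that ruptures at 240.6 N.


Area = width * thickness = 7.7 * 2.3 = 17.71 mm^2
TS = force / area = 240.6 / 17.71 = 13.59 MPa

13.59 MPa


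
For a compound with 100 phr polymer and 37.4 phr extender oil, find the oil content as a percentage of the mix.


Oil % = oil / (100 + oil) * 100
= 37.4 / (100 + 37.4) * 100
= 37.4 / 137.4 * 100
= 27.22%

27.22%


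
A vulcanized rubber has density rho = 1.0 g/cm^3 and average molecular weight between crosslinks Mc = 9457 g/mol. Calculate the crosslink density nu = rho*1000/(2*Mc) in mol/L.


nu = rho * 1000 / (2 * Mc)
nu = 1.0 * 1000 / (2 * 9457)
nu = 1000.0 / 18914
nu = 0.0529 mol/L

0.0529 mol/L


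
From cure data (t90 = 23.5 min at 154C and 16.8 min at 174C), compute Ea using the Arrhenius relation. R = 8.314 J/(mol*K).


T1 = 427.15 K, T2 = 447.15 K
1/T1 - 1/T2 = 1.0471e-04
ln(t1/t2) = ln(23.5/16.8) = 0.3356
Ea = 8.314 * 0.3356 / 1.0471e-04 = 26647.9306 J/mol
Ea = 26.65 kJ/mol

26.65 kJ/mol


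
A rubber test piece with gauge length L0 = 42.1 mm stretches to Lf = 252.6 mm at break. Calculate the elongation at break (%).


Elongation = (Lf - L0) / L0 * 100
= (252.6 - 42.1) / 42.1 * 100
= 210.5 / 42.1 * 100
= 500.0%

500.0%


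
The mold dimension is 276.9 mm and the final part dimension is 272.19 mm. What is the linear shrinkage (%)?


Shrinkage = (mold - part) / mold * 100
= (276.9 - 272.19) / 276.9 * 100
= 4.71 / 276.9 * 100
= 1.7%

1.7%


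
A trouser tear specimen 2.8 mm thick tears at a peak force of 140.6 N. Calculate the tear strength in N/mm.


Tear strength = force / thickness
= 140.6 / 2.8
= 50.21 N/mm

50.21 N/mm


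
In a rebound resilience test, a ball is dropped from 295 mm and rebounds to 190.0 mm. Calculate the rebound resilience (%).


Resilience = h_rebound / h_drop * 100
= 190.0 / 295 * 100
= 64.4%

64.4%


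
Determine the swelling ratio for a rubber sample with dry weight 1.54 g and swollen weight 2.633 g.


Q = W_swollen / W_dry
Q = 2.633 / 1.54
Q = 1.71

Q = 1.71


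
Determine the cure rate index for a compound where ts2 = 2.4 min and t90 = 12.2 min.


CRI = 100 / (t90 - ts2)
= 100 / (12.2 - 2.4)
= 100 / 9.8
= 10.2 min^-1

10.2 min^-1


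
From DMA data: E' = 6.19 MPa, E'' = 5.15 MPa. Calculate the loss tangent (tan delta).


tan delta = E'' / E'
= 5.15 / 6.19
= 0.832

tan delta = 0.832


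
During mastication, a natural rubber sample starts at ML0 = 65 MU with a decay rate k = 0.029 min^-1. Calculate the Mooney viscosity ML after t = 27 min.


ML = ML0 * exp(-k * t)
ML = 65 * exp(-0.029 * 27)
ML = 65 * 0.4570
ML = 29.71 MU

29.71 MU


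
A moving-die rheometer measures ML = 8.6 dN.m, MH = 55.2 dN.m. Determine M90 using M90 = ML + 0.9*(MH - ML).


M90 = ML + 0.9 * (MH - ML)
M90 = 8.6 + 0.9 * (55.2 - 8.6)
M90 = 8.6 + 0.9 * 46.6
M90 = 50.54 dN.m

50.54 dN.m


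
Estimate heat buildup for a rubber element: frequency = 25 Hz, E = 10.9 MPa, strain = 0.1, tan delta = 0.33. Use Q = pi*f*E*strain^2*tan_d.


Q = pi * f * E * strain^2 * tan_d
= pi * 25 * 10.9 * 0.1^2 * 0.33
= pi * 25 * 10.9 * 0.0100 * 0.33
= 2.8251

Q = 2.8251


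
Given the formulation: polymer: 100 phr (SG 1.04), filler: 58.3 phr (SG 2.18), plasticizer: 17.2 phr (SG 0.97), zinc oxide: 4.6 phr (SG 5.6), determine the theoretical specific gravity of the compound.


Sum of weights = 180.1
Volume contributions:
  polymer: 100/1.04 = 96.1538
  filler: 58.3/2.18 = 26.7431
  plasticizer: 17.2/0.97 = 17.7320
  zinc oxide: 4.6/5.6 = 0.8214
Sum of volumes = 141.4504
SG = 180.1 / 141.4504 = 1.273

SG = 1.273


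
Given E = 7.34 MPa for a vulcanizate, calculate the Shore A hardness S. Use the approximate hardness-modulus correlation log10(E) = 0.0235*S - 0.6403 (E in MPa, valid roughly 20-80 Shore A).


log10(E) = 0.0235*S - 0.6403  =>  S = (log10(E) + 0.6403) / 0.0235
log10(7.34) = 0.865696
S = (0.865696 + 0.6403) / 0.0235 = 1.505996 / 0.0235
S = 64.1

Shore A = 64.1


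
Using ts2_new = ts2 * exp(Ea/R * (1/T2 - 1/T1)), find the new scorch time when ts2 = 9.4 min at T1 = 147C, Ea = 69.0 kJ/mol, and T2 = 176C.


Convert temperatures: T1 = 147 + 273.15 = 420.15 K, T2 = 176 + 273.15 = 449.15 K
ts2_new = 9.4 * exp(69000 / 8.314 * (1/449.15 - 1/420.15))
1/T2 - 1/T1 = -1.5367e-04
ts2_new = 2.63 min

2.63 min


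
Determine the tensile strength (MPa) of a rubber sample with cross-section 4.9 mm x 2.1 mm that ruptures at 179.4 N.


Area = width * thickness = 4.9 * 2.1 = 10.29 mm^2
TS = force / area = 179.4 / 10.29 = 17.43 MPa

17.43 MPa


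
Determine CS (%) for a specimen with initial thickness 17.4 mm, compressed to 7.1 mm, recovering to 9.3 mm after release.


CS = (t0 - recovered) / (t0 - ts) * 100
= (17.4 - 9.3) / (17.4 - 7.1) * 100
= 8.1 / 10.3 * 100
= 78.6%

78.6%


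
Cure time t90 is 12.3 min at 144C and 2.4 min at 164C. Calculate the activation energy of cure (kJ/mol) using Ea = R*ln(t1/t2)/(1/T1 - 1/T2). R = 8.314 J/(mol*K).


T1 = 417.15 K, T2 = 437.15 K
1/T1 - 1/T2 = 1.0967e-04
ln(t1/t2) = ln(12.3/2.4) = 1.6341
Ea = 8.314 * 1.6341 / 1.0967e-04 = 123876.6630 J/mol
Ea = 123.88 kJ/mol

123.88 kJ/mol


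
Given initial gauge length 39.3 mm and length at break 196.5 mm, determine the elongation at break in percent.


Elongation = (Lf - L0) / L0 * 100
= (196.5 - 39.3) / 39.3 * 100
= 157.2 / 39.3 * 100
= 400.0%

400.0%


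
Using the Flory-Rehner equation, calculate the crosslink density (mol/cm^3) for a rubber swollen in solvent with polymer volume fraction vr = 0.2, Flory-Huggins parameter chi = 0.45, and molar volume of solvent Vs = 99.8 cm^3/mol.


ln(1 - vr) = ln(1 - 0.2) = -0.2231
Numerator = -((-0.2231) + 0.2 + 0.45 * 0.2^2) = 0.0051
Denominator = 99.8 * (0.2^(1/3) - 0.2/2) = 48.3834
nu = 0.0051 / 48.3834 = 1.0631e-04 mol/cm^3

1.0631e-04 mol/cm^3


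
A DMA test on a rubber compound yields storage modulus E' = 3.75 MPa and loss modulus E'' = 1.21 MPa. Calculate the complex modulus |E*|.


|E*| = sqrt(E'^2 + E''^2)
= sqrt(3.75^2 + 1.21^2)
= sqrt(14.0625 + 1.4641)
= 3.94 MPa

3.94 MPa


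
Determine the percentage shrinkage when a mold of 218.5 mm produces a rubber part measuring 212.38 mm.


Shrinkage = (mold - part) / mold * 100
= (218.5 - 212.38) / 218.5 * 100
= 6.12 / 218.5 * 100
= 2.8%

2.8%


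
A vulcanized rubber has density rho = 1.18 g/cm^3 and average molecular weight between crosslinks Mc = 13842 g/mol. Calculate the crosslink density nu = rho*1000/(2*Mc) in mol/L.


nu = rho * 1000 / (2 * Mc)
nu = 1.18 * 1000 / (2 * 13842)
nu = 1180.0 / 27684
nu = 0.0426 mol/L

0.0426 mol/L


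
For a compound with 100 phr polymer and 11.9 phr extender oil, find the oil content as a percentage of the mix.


Oil % = oil / (100 + oil) * 100
= 11.9 / (100 + 11.9) * 100
= 11.9 / 111.9 * 100
= 10.63%

10.63%


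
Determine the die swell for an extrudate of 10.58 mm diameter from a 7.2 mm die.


Die swell ratio = D_extrudate / D_die
= 10.58 / 7.2
= 1.469

Die swell = 1.469


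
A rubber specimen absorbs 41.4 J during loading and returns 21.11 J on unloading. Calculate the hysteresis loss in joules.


Hysteresis loss = loading - unloading
= 41.4 - 21.11
= 20.29 J

20.29 J


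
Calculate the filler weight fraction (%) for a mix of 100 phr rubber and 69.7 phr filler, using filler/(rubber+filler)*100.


Filler % = filler / (rubber + filler) * 100
= 69.7 / (100 + 69.7) * 100
= 69.7 / 169.7 * 100
= 41.07%

41.07%


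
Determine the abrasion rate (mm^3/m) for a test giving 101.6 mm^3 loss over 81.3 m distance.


Rate = volume_loss / distance
= 101.6 / 81.3
= 1.25 mm^3/m

1.25 mm^3/m


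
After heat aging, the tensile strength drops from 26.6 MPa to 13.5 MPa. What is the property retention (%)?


Retention = aged / original * 100
= 13.5 / 26.6 * 100
= 50.8%

50.8%


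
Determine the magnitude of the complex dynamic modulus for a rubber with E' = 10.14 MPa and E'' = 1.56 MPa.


|E*| = sqrt(E'^2 + E''^2)
= sqrt(10.14^2 + 1.56^2)
= sqrt(102.8196 + 2.4336)
= 10.259 MPa

10.259 MPa


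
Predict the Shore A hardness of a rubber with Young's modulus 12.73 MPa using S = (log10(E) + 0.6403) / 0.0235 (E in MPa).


log10(E) = 0.0235*S - 0.6403  =>  S = (log10(E) + 0.6403) / 0.0235
log10(12.73) = 1.104828
S = (1.104828 + 0.6403) / 0.0235 = 1.745128 / 0.0235
S = 74.3

Shore A = 74.3


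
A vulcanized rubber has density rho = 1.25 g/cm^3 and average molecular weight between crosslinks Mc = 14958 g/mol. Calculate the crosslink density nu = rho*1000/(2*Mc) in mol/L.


nu = rho * 1000 / (2 * Mc)
nu = 1.25 * 1000 / (2 * 14958)
nu = 1250.0 / 29916
nu = 0.0418 mol/L

0.0418 mol/L


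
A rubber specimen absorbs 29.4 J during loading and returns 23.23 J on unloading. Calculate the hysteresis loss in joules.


Hysteresis loss = loading - unloading
= 29.4 - 23.23
= 6.17 J

6.17 J


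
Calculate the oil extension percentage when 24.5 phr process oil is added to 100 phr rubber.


Oil % = oil / (100 + oil) * 100
= 24.5 / (100 + 24.5) * 100
= 24.5 / 124.5 * 100
= 19.68%

19.68%


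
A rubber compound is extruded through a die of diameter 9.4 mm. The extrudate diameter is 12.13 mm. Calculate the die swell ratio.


Die swell ratio = D_extrudate / D_die
= 12.13 / 9.4
= 1.29

Die swell = 1.29


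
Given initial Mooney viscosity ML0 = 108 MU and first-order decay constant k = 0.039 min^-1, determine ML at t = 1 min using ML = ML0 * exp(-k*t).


ML = ML0 * exp(-k * t)
ML = 108 * exp(-0.039 * 1)
ML = 108 * 0.9618
ML = 103.87 MU

103.87 MU


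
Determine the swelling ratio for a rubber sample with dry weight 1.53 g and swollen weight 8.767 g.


Q = W_swollen / W_dry
Q = 8.767 / 1.53
Q = 5.73

Q = 5.73


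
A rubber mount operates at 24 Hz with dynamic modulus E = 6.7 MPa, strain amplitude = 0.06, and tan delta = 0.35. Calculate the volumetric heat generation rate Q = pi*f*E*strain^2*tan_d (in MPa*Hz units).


Q = pi * f * E * strain^2 * tan_d
= pi * 24 * 6.7 * 0.06^2 * 0.35
= pi * 24 * 6.7 * 0.0036 * 0.35
= 0.6365

Q = 0.6365


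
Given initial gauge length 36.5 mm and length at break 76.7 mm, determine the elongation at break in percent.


Elongation = (Lf - L0) / L0 * 100
= (76.7 - 36.5) / 36.5 * 100
= 40.2 / 36.5 * 100
= 110.1%

110.1%


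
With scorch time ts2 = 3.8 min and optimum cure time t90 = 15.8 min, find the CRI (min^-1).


CRI = 100 / (t90 - ts2)
= 100 / (15.8 - 3.8)
= 100 / 12.0
= 8.33 min^-1

8.33 min^-1


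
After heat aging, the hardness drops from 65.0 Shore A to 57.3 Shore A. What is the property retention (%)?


Retention = aged / original * 100
= 57.3 / 65.0 * 100
= 88.2%

88.2%


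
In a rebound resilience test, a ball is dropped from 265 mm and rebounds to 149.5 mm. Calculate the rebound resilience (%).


Resilience = h_rebound / h_drop * 100
= 149.5 / 265 * 100
= 56.4%

56.4%


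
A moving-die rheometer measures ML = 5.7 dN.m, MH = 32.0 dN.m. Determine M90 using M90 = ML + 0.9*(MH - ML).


M90 = ML + 0.9 * (MH - ML)
M90 = 5.7 + 0.9 * (32.0 - 5.7)
M90 = 5.7 + 0.9 * 26.3
M90 = 29.37 dN.m

29.37 dN.m


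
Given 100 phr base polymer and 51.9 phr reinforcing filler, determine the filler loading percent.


Filler % = filler / (rubber + filler) * 100
= 51.9 / (100 + 51.9) * 100
= 51.9 / 151.9 * 100
= 34.17%

34.17%


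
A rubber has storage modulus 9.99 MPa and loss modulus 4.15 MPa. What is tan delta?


tan delta = E'' / E'
= 4.15 / 9.99
= 0.4154

tan delta = 0.4154
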